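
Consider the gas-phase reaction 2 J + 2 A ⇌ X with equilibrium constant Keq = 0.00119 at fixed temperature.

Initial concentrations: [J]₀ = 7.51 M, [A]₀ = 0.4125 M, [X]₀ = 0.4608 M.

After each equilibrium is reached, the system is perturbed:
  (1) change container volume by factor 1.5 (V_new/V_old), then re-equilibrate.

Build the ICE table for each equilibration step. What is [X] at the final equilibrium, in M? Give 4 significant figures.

Q₀ = 0.04802 vs Keq = 0.00119 ⇒ Q>K, reverse
Step 1:
                  J         A         X
  Initial      7.51    0.4125    0.4608
  Change     0.7164    0.7164   -0.3582
  Equil       8.226     1.129    0.1026
  solve Keq expr → x = -0.3582; check Q = 0.00119
Then change container volume by factor 1.5 (V_new/V_old).
Step 2:
                  J         A         X
  Initial     5.484    0.7526   0.06841
  Change    0.08504   0.08504  -0.04252
  Equil       5.569    0.8376    0.0259
  solve Keq expr → x = -0.04252; check Q = 0.00119

[X]_eq = 0.0259 M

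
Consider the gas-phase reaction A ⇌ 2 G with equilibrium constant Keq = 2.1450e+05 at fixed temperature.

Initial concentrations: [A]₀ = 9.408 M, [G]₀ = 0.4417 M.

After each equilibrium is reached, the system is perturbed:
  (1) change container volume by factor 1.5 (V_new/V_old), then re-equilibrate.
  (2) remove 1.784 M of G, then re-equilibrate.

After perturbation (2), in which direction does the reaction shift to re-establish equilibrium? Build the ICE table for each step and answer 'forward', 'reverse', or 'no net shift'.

Q₀ = 0.02074 vs Keq = 2.1450e+05 ⇒ Q<K, forward
Step 1:
                   A          G
  Initial      9.408     0.4417
  Change      -9.406      18.81
  Equil     0.001728      19.25
  solve Keq expr → x = 9.406; check Q = 2.1450e+05
Then change container volume by factor 1.5 (V_new/V_old).
Step 2:
                   A          G
  Initial   0.001152      12.84
  Change  -3.8398e-04 7.6796e-04
  Equil   7.6824e-04      12.84
  solve Keq expr → x = 3.8398e-04; check Q = 2.1450e+05
Then remove 1.784 M of G.
Step 3:
                   A          G
  Initial 7.6824e-04      11.05
  Change  -1.9865e-04 3.9730e-04
  Equil   5.6959e-04      11.05
  solve Keq expr → x = 1.9865e-04; check Q = 2.1450e+05

Direction: forward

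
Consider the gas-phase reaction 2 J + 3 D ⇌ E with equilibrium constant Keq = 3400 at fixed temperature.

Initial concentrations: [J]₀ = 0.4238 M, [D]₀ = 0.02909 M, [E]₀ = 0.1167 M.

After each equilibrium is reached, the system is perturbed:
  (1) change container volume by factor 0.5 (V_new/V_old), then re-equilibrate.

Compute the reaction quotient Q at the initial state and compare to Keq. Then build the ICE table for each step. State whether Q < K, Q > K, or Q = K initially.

Q₀ = 2.6395e+04; Q > K (proceeds reverse)

Q₀ = 2.6395e+04 vs Keq = 3400 ⇒ Q>K, reverse
Step 1:
                    J           D           E
  I            0.4238     0.02909      0.1167
  C           0.01707     0.02561   -0.008537
  E            0.4409      0.0547      0.1082
  solve Keq expr → x = -0.008537; check Q = 3400
Then change container volume by factor 0.5 (V_new/V_old).
Step 2:
                    J           D           E
  I            0.8817      0.1094      0.2163
  C          -0.04209    -0.06314     0.02105
  E            0.8397     0.04626      0.2374
  solve Keq expr → x = 0.02105; check Q = 3400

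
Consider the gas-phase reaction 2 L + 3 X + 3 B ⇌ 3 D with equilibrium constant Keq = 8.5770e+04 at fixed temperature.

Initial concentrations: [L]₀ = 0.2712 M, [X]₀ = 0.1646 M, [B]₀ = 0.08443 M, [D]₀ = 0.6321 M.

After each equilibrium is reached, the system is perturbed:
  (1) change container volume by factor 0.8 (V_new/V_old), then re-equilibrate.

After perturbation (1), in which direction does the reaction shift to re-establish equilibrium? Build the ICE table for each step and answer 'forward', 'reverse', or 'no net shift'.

Direction: forward

Q₀ = 1.2794e+06 vs Keq = 8.5770e+04 ⇒ Q>K, reverse
Step 1:
                   L          X          B          D
  Initial     0.2712     0.1646    0.08443     0.6321
  Change      0.0338    0.05071    0.05071   -0.05071
  Equil        0.305     0.2153     0.1351     0.5814
  solve Keq expr → x = -0.0169; check Q = 8.5770e+04
Then change container volume by factor 0.8 (V_new/V_old).
Step 2:
                   L          X          B          D
  Initial     0.3813     0.2691     0.1689     0.7267
  Change    -0.01913   -0.02869   -0.02869    0.02869
  Equil       0.3621     0.2404     0.1402     0.7554
  solve Keq expr → x = 0.009564; check Q = 8.5770e+04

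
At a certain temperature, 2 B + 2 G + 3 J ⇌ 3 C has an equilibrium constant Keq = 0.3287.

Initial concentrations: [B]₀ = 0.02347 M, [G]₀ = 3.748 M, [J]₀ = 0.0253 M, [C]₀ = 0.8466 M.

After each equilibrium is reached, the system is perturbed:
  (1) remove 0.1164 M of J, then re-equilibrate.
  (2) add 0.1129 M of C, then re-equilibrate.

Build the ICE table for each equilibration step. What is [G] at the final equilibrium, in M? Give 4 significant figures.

Q₀ = 4.8423e+06 vs Keq = 0.3287 ⇒ Q>K, reverse
Step 1:
                   B          G          J          C
  Initial    0.02347      3.748     0.0253     0.8466
  Change      0.3011     0.3011     0.4517    -0.4517
  Equil       0.3246      4.049      0.477     0.3949
  solve Keq expr → x = -0.1506; check Q = 0.3287
Then remove 0.1164 M of J.
Step 2:
                   B          G          J          C
  Initial     0.3246      4.049     0.3606     0.3949
  Change     0.02774    0.02774    0.04161   -0.04161
  Equil       0.3523      4.077     0.4022     0.3533
  solve Keq expr → x = -0.01387; check Q = 0.3287
Then add 0.1129 M of C.
Step 3:
                   B          G          J          C
  Initial     0.3523      4.077     0.4022     0.4662
  Change     0.03117    0.03117    0.04676   -0.04676
  Equil       0.3835      4.108     0.4489     0.4195
  solve Keq expr → x = -0.01559; check Q = 0.3287

[G]_eq = 4.108 M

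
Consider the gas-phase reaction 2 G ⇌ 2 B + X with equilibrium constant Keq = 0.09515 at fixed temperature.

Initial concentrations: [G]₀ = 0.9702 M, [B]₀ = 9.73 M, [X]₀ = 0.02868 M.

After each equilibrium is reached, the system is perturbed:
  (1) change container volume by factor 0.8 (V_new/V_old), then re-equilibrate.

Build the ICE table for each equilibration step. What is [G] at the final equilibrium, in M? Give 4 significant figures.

Q₀ = 2.885 vs Keq = 0.09515 ⇒ Q>K, reverse
Step 1:
                    G           B           X
  I            0.9702        9.73     0.02868
  C           0.05522    -0.05522    -0.02761
  E             1.025       9.675    0.001069
  solve Keq expr → x = -0.02761; check Q = 0.09515
Then change container volume by factor 0.8 (V_new/V_old).
Step 2:
                    G           B           X
  I             1.282       12.09    0.001336
  C        5.3248e-04 -5.3248e-04 -2.6624e-04
  E             1.282       12.09     0.00107
  solve Keq expr → x = -2.6624e-04; check Q = 0.09515

[G]_eq = 1.282 M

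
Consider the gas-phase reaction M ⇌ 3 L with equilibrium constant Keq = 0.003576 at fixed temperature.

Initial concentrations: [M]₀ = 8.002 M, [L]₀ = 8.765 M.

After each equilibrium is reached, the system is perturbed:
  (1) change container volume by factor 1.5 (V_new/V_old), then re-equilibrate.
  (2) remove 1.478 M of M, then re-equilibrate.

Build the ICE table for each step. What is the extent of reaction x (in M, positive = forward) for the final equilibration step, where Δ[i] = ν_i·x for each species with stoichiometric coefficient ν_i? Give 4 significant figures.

x = -0.007231 M

Q₀ = 84.15 vs Keq = 0.003576 ⇒ Q>K, reverse
Step 1:
                    M           L
  I             8.002       8.765
  C             2.809      -8.427
  E             10.81      0.3381
  solve Keq expr → x = -2.809; check Q = 0.003576
Then change container volume by factor 1.5 (V_new/V_old).
Step 2:
                    M           L
  I             7.207      0.2254
  C          -0.02322     0.06965
  E             7.184      0.2951
  solve Keq expr → x = 0.02322; check Q = 0.003576
Then remove 1.478 M of M.
Step 3:
                    M           L
  I             5.706      0.2951
  C          0.007231    -0.02169
  E             5.713      0.2734
  solve Keq expr → x = -0.007231; check Q = 0.003576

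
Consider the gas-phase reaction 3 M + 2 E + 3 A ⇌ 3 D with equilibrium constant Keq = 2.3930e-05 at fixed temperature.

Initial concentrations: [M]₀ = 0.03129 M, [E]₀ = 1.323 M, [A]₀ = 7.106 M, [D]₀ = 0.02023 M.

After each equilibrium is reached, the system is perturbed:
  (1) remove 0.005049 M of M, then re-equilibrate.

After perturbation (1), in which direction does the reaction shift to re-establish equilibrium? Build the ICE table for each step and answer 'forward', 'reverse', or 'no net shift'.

Q₀ = 4.3030e-04 vs Keq = 2.3930e-05 ⇒ Q>K, reverse
Step 1:
                  M         E         A         D
  Initial   0.03129     1.323     7.106   0.02023
  Change   0.009993  0.006662  0.009993 -0.009993
  Equil     0.04128      1.33     7.116   0.01024
  solve Keq expr → x = -0.003331; check Q = 2.3930e-05
Then remove 0.005049 M of M.
Step 2:
                  M         E         A         D
  Initial   0.03623      1.33     7.116   0.01024
  Change  9.9968e-04 6.6645e-04 9.9968e-04 -9.9968e-04
  Equil     0.03723      1.33     7.117  0.009237
  solve Keq expr → x = -3.3323e-04; check Q = 2.3930e-05

Direction: reverse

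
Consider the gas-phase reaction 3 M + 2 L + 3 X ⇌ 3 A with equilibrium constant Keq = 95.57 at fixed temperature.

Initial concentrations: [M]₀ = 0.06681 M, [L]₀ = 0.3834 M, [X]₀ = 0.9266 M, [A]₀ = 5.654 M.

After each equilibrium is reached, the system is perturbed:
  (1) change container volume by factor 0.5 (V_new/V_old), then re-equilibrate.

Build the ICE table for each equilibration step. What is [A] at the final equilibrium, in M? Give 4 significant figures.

Q₀ = 5.1828e+06 vs Keq = 95.57 ⇒ Q>K, reverse
Step 1:
                  M         L         X         A
  Initial   0.06681    0.3834    0.9266     5.654
  Change     0.6878    0.4585    0.6878   -0.6878
  Equil      0.7546    0.8419     1.614     4.966
  solve Keq expr → x = -0.2293; check Q = 95.57
Then change container volume by factor 0.5 (V_new/V_old).
Step 2:
                  M         L         X         A
  Initial     1.509     1.684     3.229     9.932
  Change    -0.7015   -0.4677   -0.7015    0.7015
  Equil      0.8077     1.216     2.527     10.63
  solve Keq expr → x = 0.2338; check Q = 95.57

[A]_eq = 10.63 M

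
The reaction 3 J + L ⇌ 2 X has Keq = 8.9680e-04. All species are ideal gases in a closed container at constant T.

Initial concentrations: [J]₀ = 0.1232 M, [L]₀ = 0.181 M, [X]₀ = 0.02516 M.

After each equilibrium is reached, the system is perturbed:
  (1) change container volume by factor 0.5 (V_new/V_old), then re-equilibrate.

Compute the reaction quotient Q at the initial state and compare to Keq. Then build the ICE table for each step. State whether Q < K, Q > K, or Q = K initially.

Q₀ = 1.87 vs Keq = 8.9680e-04 ⇒ Q>K, reverse
Step 1:
                   J          L          X
  I           0.1232      0.181    0.02516
  C          0.03648    0.01216   -0.02432
  E           0.1597     0.1932 8.3981e-04
  solve Keq expr → x = -0.01216; check Q = 8.9680e-04
Then change container volume by factor 0.5 (V_new/V_old).
Step 2:
                   J          L          X
  I           0.3194     0.3863    0.00168
  C        -0.002456 -8.1872e-04   0.001637
  E           0.3169     0.3855   0.003317
  solve Keq expr → x = 8.1872e-04; check Q = 8.9680e-04

Q₀ = 1.87; Q > K (proceeds reverse)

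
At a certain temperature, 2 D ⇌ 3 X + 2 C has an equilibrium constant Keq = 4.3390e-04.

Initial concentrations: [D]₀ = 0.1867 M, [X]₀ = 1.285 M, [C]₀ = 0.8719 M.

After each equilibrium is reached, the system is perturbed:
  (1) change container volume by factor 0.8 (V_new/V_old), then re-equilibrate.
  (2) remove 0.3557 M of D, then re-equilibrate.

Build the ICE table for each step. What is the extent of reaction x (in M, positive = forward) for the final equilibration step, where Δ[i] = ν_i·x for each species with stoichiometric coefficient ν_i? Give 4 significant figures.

Q₀ = 46.28 vs Keq = 4.3390e-04 ⇒ Q>K, reverse
Step 1:
                   D          X          C
  Initial     0.1867      1.285     0.8719
  Change      0.7035     -1.055    -0.7035
  Equil       0.8902     0.2297     0.1684
  solve Keq expr → x = -0.3518; check Q = 4.3390e-04
Then change container volume by factor 0.8 (V_new/V_old).
Step 2:
                   D          X          C
  Initial      1.113     0.2872     0.2105
  Change     0.02343   -0.03515   -0.02343
  Equil        1.136      0.252     0.1871
  solve Keq expr → x = -0.01172; check Q = 4.3390e-04
Then remove 0.3557 M of D.
Step 3:
                   D          X          C
  Initial     0.7805      0.252     0.1871
  Change     0.02269   -0.03403   -0.02269
  Equil       0.8032      0.218     0.1644
  solve Keq expr → x = -0.01134; check Q = 4.3390e-04

x = -0.01134 M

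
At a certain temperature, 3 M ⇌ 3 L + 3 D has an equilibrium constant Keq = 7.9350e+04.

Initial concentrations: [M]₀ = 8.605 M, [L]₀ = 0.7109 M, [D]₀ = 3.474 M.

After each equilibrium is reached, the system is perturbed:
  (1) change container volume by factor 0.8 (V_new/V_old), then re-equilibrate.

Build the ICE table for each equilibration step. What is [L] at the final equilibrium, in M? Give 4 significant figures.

[L]_eq = 9.024 M

Q₀ = 0.02364 vs Keq = 7.9350e+04 ⇒ Q<K, forward
Step 1:
                    M           L           D
  I             8.605      0.7109       3.474
  C            -6.807       6.807       6.807
  E             1.798       7.517       10.28
  solve Keq expr → x = 2.269; check Q = 7.9350e+04
Then change container volume by factor 0.8 (V_new/V_old).
Step 2:
                    M           L           D
  I             2.248       9.397       12.85
  C            0.3724     -0.3724     -0.3724
  E             2.621       9.024       12.48
  solve Keq expr → x = -0.1241; check Q = 7.9350e+04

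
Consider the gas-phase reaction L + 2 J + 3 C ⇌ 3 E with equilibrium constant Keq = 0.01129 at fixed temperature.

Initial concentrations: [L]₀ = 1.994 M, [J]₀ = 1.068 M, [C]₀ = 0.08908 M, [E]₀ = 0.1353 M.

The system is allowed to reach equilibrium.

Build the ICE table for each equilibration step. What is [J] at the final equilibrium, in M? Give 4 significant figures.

[J]_eq = 1.123 M

Q₀ = 1.541 vs Keq = 0.01129 ⇒ Q>K, reverse
Step 1:
                   L          J          C          E
  I            1.994      1.068    0.08908     0.1353
  C          0.02755    0.05511    0.08266   -0.08266
  E            2.022      1.123     0.1717    0.05264
  solve Keq expr → x = -0.02755; check Q = 0.01129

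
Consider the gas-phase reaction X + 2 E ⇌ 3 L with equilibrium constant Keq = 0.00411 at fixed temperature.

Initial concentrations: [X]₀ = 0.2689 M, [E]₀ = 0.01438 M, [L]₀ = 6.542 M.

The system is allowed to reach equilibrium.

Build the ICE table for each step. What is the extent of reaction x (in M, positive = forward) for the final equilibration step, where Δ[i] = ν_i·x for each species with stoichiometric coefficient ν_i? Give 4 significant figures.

Q₀ = 5.0353e+06 vs Keq = 0.00411 ⇒ Q>K, reverse
Step 1:
                  X         E         L
  Initial    0.2689   0.01438     6.542
  Change      2.003     4.006     -6.01
  Equil       2.272     4.021    0.5325
  solve Keq expr → x = -2.003; check Q = 0.00411

x = -2.003 M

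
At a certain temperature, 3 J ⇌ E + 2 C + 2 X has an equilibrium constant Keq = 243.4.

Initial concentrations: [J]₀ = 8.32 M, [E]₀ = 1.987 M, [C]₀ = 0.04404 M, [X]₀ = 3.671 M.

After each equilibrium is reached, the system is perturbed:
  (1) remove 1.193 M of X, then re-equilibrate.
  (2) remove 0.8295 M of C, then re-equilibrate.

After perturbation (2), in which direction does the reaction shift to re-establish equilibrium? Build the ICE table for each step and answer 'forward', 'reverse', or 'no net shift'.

Q₀ = 9.0176e-05 vs Keq = 243.4 ⇒ Q<K, forward
Step 1:
                  J         E         C         X
  I            8.32     1.987   0.04404     3.671
  C          -5.874     1.958     3.916     3.916
  E           2.446     3.945      3.96     7.587
  solve Keq expr → x = 1.958; check Q = 243.4
Then remove 1.193 M of X.
Step 2:
                  J         E         C         X
  I           2.446     3.945      3.96     6.394
  C         -0.1804   0.06014    0.1203    0.1203
  E           2.265     4.005      4.08     6.514
  solve Keq expr → x = 0.06014; check Q = 243.4
Then remove 0.8295 M of C.
Step 3:
                  J         E         C         X
  I           2.265     4.005     3.251     6.514
  C         -0.2187   0.07289    0.1458    0.1458
  E           2.047     4.078     3.397      6.66
  solve Keq expr → x = 0.07289; check Q = 243.4

Direction: forward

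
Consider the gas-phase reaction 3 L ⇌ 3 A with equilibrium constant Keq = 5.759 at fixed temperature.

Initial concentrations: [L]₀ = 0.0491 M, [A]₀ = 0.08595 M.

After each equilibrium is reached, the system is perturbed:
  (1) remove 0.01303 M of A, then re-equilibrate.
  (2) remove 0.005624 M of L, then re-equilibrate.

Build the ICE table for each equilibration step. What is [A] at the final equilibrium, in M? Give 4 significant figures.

Q₀ = 5.364 vs Keq = 5.759 ⇒ Q<K, forward
Step 1:
                    L           A
  Initial      0.0491     0.08595
  Change  -7.3759e-04  7.3759e-04
  Equil       0.04836     0.08669
  solve Keq expr → x = 2.4586e-04; check Q = 5.759
Then remove 0.01303 M of A.
Step 2:
                    L           A
  Initial     0.04836     0.07366
  Change    -0.004666    0.004666
  Equil        0.0437     0.07832
  solve Keq expr → x = 0.001555; check Q = 5.759
Then remove 0.005624 M of L.
Step 3:
                    L           A
  Initial     0.03807     0.07832
  Change      0.00361    -0.00361
  Equil       0.04168     0.07471
  solve Keq expr → x = -0.001203; check Q = 5.759

[A]_eq = 0.07471 M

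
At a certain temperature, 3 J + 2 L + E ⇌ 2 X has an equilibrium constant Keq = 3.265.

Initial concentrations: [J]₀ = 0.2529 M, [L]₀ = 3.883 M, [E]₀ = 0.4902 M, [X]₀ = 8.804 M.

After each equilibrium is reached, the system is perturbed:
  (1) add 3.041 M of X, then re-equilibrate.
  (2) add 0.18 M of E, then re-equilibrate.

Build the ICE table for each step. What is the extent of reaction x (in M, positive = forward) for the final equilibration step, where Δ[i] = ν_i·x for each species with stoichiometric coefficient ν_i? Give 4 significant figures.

Q₀ = 648.3 vs Keq = 3.265 ⇒ Q>K, reverse
Step 1:
                    J           L           E           X
  Initial      0.2529       3.883      0.4902       8.804
  Change       0.8532      0.5688      0.2844     -0.5688
  Equil         1.106       4.452      0.7746       8.235
  solve Keq expr → x = -0.2844; check Q = 3.265
Then add 3.041 M of X.
Step 2:
                    J           L           E           X
  Initial       1.106       4.452      0.7746       11.28
  Change       0.1886      0.1257     0.06287     -0.1257
  Equil         1.295       4.578      0.8375       11.15
  solve Keq expr → x = -0.06287; check Q = 3.265
Then add 0.18 M of E.
Step 3:
                    J           L           E           X
  Initial       1.295       4.578       1.017       11.15
  Change     -0.06244    -0.04163    -0.02081     0.04163
  Equil         1.232       4.536      0.9966       11.19
  solve Keq expr → x = 0.02081; check Q = 3.265

x = 0.02081 M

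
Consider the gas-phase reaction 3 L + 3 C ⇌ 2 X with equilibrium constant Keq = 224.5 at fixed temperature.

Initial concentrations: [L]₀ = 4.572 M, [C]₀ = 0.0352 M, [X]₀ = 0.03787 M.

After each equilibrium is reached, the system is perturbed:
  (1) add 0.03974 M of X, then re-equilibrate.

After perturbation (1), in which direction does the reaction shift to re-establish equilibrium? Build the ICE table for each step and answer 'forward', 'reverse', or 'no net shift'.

Direction: reverse

Q₀ = 0.3441 vs Keq = 224.5 ⇒ Q<K, forward
Step 1:
                  L         C         X
  I           4.572    0.0352   0.03787
  C        -0.02979  -0.02979   0.01986
  E           4.542  0.005411   0.05773
  solve Keq expr → x = 0.00993; check Q = 224.5
Then add 0.03974 M of X.
Step 2:
                  L         C         X
  I           4.542  0.005411   0.09747
  C        0.002181  0.002181 -0.001454
  E           4.544  0.007592   0.09602
  solve Keq expr → x = -7.2702e-04; check Q = 224.5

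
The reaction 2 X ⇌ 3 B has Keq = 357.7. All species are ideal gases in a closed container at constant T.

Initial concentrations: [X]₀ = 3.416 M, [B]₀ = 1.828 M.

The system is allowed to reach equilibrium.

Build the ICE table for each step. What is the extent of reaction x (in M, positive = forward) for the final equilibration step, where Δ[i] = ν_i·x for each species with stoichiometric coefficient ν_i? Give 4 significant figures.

Q₀ = 0.5235 vs Keq = 357.7 ⇒ Q<K, forward
Step 1:
                  X         B
  Initial     3.416     1.828
  Change     -2.671     4.006
  Equil      0.7451     5.834
  solve Keq expr → x = 1.335; check Q = 357.7

x = 1.335 M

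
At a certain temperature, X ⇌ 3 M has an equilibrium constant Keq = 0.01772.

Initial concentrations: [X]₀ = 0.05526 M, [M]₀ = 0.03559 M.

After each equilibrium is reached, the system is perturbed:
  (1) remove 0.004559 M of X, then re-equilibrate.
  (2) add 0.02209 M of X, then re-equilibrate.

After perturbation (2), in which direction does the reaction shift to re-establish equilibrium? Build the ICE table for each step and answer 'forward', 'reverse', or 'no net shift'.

Direction: forward

Q₀ = 8.1578e-04 vs Keq = 0.01772 ⇒ Q<K, forward
Step 1:
                    X           M
  Initial     0.05526     0.03559
  Change     -0.01733       0.052
  Equil       0.03793     0.08759
  solve Keq expr → x = 0.01733; check Q = 0.01772
Then remove 0.004559 M of X.
Step 2:
                    X           M
  Initial     0.03337     0.08759
  Change   9.5563e-04   -0.002867
  Equil       0.03432     0.08473
  solve Keq expr → x = -9.5563e-04; check Q = 0.01772
Then add 0.02209 M of X.
Step 3:
                    X           M
  Initial     0.05641     0.08473
  Change    -0.004232      0.0127
  Equil       0.05218     0.09742
  solve Keq expr → x = 0.004232; check Q = 0.01772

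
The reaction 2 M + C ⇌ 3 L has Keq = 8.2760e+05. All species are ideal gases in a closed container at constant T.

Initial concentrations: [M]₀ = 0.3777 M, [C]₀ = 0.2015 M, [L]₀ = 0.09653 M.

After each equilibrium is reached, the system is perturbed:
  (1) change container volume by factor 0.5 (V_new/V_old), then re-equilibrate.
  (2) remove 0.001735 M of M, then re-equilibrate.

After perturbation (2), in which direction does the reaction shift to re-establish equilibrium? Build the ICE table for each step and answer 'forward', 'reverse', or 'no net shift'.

Q₀ = 0.03129 vs Keq = 8.2760e+05 ⇒ Q<K, forward
Step 1:
                  M         C         L
  Initial    0.3777    0.2015   0.09653
  Change    -0.3729   -0.1865    0.5594
  Equil    0.004763   0.01503    0.6559
  solve Keq expr → x = 0.1865; check Q = 8.2760e+05
Then change container volume by factor 0.5 (V_new/V_old).
Step 2:
                  M         C         L
  Initial  0.009526   0.03006     1.312
  Change          0         0         0
  Equil    0.009526   0.03006     1.312
  solve Keq expr → x = 0; check Q = 8.2760e+05
Then remove 0.001735 M of M.
Step 3:
                  M         C         L
  Initial  0.007791   0.03006     1.312
  Change   0.001586 7.9310e-04 -0.002379
  Equil    0.009377   0.03086     1.309
  solve Keq expr → x = -7.9310e-04; check Q = 8.2760e+05

Direction: reverse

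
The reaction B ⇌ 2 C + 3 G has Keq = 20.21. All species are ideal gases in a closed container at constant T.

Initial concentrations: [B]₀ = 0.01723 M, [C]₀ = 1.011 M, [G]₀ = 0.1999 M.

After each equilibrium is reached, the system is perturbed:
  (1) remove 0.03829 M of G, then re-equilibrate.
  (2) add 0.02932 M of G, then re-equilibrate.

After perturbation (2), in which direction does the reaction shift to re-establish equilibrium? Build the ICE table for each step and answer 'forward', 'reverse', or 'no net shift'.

Direction: reverse

Q₀ = 0.4739 vs Keq = 20.21 ⇒ Q<K, forward
Step 1:
                    B           C           G
  I           0.01723       1.011      0.1999
  C           -0.0164     0.03279     0.04919
  E        8.3317e-04       1.044      0.2491
  solve Keq expr → x = 0.0164; check Q = 20.21
Then remove 0.03829 M of G.
Step 2:
                    B           C           G
  I        8.3317e-04       1.044      0.2108
  C       -3.2061e-04  6.4123e-04  9.6184e-04
  E        5.1256e-04       1.044      0.2118
  solve Keq expr → x = 3.2061e-04; check Q = 20.21
Then add 0.02932 M of G.
Step 3:
                    B           C           G
  I        5.1256e-04       1.044      0.2411
  C        2.3641e-04 -4.7281e-04 -7.0922e-04
  E        7.4896e-04       1.044      0.2404
  solve Keq expr → x = -2.3641e-04; check Q = 20.21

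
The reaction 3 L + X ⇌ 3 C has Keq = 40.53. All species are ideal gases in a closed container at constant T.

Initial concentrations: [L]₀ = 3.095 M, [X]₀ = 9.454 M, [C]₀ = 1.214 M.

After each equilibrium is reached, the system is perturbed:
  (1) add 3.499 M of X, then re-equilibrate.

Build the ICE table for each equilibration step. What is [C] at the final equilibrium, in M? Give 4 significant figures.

[C]_eq = 3.824 M

Q₀ = 0.006383 vs Keq = 40.53 ⇒ Q<K, forward
Step 1:
                    L           X           C
  I             3.095       9.454       1.214
  C            -2.559      -0.853       2.559
  E            0.5361       8.601       3.773
  solve Keq expr → x = 0.853; check Q = 40.53
Then add 3.499 M of X.
Step 2:
                    L           X           C
  I            0.5361        12.1       3.773
  C          -0.05096    -0.01699     0.05096
  E            0.4851       12.08       3.824
  solve Keq expr → x = 0.01699; check Q = 40.53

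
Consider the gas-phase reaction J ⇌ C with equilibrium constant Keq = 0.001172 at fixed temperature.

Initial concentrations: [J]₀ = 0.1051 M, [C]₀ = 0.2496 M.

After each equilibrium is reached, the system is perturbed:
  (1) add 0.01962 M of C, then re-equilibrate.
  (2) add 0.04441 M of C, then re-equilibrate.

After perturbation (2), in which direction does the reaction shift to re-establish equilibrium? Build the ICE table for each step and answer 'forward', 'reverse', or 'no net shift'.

Direction: reverse

Q₀ = 2.375 vs Keq = 0.001172 ⇒ Q>K, reverse
Step 1:
                   J          C
  I           0.1051     0.2496
  C           0.2492    -0.2492
  E           0.3543 4.1522e-04
  solve Keq expr → x = -0.2492; check Q = 0.001172
Then add 0.01962 M of C.
Step 2:
                   J          C
  I           0.3543    0.02004
  C           0.0196    -0.0196
  E           0.3739 4.3819e-04
  solve Keq expr → x = -0.0196; check Q = 0.001172
Then add 0.04441 M of C.
Step 3:
                   J          C
  I           0.3739    0.04485
  C          0.04436   -0.04436
  E           0.4182 4.9018e-04
  solve Keq expr → x = -0.04436; check Q = 0.001172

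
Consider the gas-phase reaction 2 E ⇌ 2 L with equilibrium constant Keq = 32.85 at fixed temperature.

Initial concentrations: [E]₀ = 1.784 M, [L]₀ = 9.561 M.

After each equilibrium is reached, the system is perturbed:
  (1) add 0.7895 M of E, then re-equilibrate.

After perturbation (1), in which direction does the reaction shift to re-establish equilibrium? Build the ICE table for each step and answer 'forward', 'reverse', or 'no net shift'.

Q₀ = 28.72 vs Keq = 32.85 ⇒ Q<K, forward
Step 1:
                   E          L
  I            1.784      9.561
  C         -0.09864    0.09864
  E            1.685       9.66
  solve Keq expr → x = 0.04932; check Q = 32.85
Then add 0.7895 M of E.
Step 2:
                   E          L
  I            2.475       9.66
  C          -0.6722     0.6722
  E            1.803      10.33
  solve Keq expr → x = 0.3361; check Q = 32.85

Direction: forward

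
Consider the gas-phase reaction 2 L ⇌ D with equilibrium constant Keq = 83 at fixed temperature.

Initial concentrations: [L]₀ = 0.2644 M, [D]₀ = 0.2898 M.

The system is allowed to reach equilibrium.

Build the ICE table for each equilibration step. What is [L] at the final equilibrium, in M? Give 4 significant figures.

Q₀ = 4.145 vs Keq = 83 ⇒ Q<K, forward
Step 1:
                    L           D
  init         0.2644      0.2898
  Δ            -0.196     0.09802
  eq          0.06836      0.3878
  solve Keq expr → x = 0.09802; check Q = 83

[L]_eq = 0.06836 M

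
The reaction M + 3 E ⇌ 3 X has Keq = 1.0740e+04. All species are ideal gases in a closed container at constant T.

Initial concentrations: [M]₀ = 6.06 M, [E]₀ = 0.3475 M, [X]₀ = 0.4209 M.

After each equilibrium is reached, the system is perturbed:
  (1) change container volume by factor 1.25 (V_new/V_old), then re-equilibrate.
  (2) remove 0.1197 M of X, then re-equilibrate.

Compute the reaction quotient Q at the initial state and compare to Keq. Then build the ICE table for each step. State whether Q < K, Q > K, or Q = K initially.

Q₀ = 0.2932 vs Keq = 1.0740e+04 ⇒ Q<K, forward
Step 1:
                    M           E           X
  I              6.06      0.3475      0.4209
  C           -0.1096     -0.3287      0.3287
  E              5.95     0.01875      0.7496
  solve Keq expr → x = 0.1096; check Q = 1.0740e+04
Then change container volume by factor 1.25 (V_new/V_old).
Step 2:
                    M           E           X
  I              4.76       0.015      0.5997
  C        3.7583e-04    0.001127   -0.001127
  E             4.761     0.01613      0.5986
  solve Keq expr → x = -3.7583e-04; check Q = 1.0740e+04
Then remove 0.1197 M of X.
Step 3:
                    M           E           X
  I             4.761     0.01613      0.4789
  C         -0.001047    -0.00314     0.00314
  E              4.76     0.01299       0.482
  solve Keq expr → x = 0.001047; check Q = 1.0740e+04

Q₀ = 0.2932; Q < K (proceeds forward)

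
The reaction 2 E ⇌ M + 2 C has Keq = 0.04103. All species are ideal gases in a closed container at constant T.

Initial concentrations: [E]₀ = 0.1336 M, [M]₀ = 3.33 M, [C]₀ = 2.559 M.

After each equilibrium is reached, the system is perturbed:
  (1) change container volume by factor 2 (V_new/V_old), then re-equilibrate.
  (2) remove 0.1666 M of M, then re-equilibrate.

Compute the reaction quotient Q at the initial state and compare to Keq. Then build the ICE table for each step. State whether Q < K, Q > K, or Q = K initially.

Q₀ = 1222 vs Keq = 0.04103 ⇒ Q>K, reverse
Step 1:
                   E          M          C
  init        0.1336       3.33      2.559
  Δ            2.236     -1.118     -2.236
  eq            2.37      2.212     0.3228
  solve Keq expr → x = -1.118; check Q = 0.04103
Then change container volume by factor 2 (V_new/V_old).
Step 2:
                   E          M          C
  init         1.185      1.106     0.1614
  Δ         -0.05387    0.02693    0.05387
  eq           1.131      1.133     0.2152
  solve Keq expr → x = 0.02693; check Q = 0.04103
Then remove 0.1666 M of M.
Step 3:
                   E          M          C
  init         1.131     0.9663     0.2152
  Δ         -0.01408   0.007041    0.01408
  eq           1.117     0.9733     0.2293
  solve Keq expr → x = 0.007041; check Q = 0.04103

Q₀ = 1222; Q > K (proceeds reverse)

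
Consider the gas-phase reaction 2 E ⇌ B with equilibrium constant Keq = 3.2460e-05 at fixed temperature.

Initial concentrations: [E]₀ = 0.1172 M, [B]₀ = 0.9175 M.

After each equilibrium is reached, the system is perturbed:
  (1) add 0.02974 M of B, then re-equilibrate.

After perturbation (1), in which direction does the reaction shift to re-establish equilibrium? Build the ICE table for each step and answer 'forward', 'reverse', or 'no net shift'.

Q₀ = 66.8 vs Keq = 3.2460e-05 ⇒ Q>K, reverse
Step 1:
                  E         B
  init       0.1172    0.9175
  Δ           1.835   -0.9174
  eq          1.952 1.2368e-04
  solve Keq expr → x = -0.9174; check Q = 3.2460e-05
Then add 0.02974 M of B.
Step 2:
                  E         B
  init        1.952   0.02986
  Δ         0.05946  -0.02973
  eq          2.011 1.3133e-04
  solve Keq expr → x = -0.02973; check Q = 3.2460e-05

Direction: reverse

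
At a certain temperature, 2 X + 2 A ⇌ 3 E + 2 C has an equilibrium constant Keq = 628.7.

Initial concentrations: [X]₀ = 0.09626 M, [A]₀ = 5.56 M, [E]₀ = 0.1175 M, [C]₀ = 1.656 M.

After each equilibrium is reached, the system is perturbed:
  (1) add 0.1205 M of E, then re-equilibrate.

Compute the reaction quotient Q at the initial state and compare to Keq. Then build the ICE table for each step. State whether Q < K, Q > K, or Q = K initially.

Q₀ = 0.01553; Q < K (proceeds forward)

Q₀ = 0.01553 vs Keq = 628.7 ⇒ Q<K, forward
Step 1:
                  X         A         E         C
  I         0.09626      5.56    0.1175     1.656
  C        -0.09457  -0.09457    0.1419   0.09457
  E        0.001687     5.465    0.2594     1.751
  solve Keq expr → x = 0.04729; check Q = 628.7
Then add 0.1205 M of E.
Step 2:
                  X         A         E         C
  I        0.001687     5.465    0.3799     1.751
  C        0.001278  0.001278 -0.001917 -0.001278
  E        0.002965     5.467    0.3779     1.749
  solve Keq expr → x = -6.3896e-04; check Q = 628.7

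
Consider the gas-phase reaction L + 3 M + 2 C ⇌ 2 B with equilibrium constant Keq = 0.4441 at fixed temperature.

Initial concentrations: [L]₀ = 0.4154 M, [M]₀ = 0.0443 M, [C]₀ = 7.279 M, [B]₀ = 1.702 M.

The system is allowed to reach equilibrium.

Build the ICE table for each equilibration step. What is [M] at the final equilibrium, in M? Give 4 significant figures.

Q₀ = 1514 vs Keq = 0.4441 ⇒ Q>K, reverse
Step 1:
                   L          M          C          B
  init        0.4154     0.0443      7.279      1.702
  Δ           0.1552     0.4657     0.3105    -0.3105
  eq          0.5706       0.51      7.589      1.392
  solve Keq expr → x = -0.1552; check Q = 0.4441

[M]_eq = 0.51 M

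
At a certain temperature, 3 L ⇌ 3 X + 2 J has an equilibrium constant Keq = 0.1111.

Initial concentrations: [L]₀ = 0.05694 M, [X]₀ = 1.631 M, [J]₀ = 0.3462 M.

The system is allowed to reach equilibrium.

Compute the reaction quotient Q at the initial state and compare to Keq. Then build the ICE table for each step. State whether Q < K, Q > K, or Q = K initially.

Q₀ = 2817; Q > K (proceeds reverse)

Q₀ = 2817 vs Keq = 0.1111 ⇒ Q>K, reverse
Step 1:
                   L          X          J
  I          0.05694      1.631     0.3462
  C           0.4041    -0.4041    -0.2694
  E           0.4611      1.227    0.07679
  solve Keq expr → x = -0.1347; check Q = 0.1111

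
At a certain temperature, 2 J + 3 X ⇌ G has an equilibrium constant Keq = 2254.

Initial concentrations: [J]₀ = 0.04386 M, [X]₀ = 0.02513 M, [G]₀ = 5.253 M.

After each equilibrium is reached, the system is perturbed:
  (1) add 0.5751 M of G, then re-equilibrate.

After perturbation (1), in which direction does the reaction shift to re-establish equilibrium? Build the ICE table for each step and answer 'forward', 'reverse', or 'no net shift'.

Q₀ = 1.7207e+08 vs Keq = 2254 ⇒ Q>K, reverse
Step 1:
                   J          X          G
  I          0.04386    0.02513      5.253
  C           0.2051     0.3077    -0.1026
  E            0.249     0.3328       5.15
  solve Keq expr → x = -0.1026; check Q = 2254
Then add 0.5751 M of G.
Step 2:
                   J          X          G
  I            0.249     0.3328      5.726
  C         0.004943   0.007415  -0.002472
  E           0.2539     0.3402      5.723
  solve Keq expr → x = -0.002472; check Q = 2254

Direction: reverse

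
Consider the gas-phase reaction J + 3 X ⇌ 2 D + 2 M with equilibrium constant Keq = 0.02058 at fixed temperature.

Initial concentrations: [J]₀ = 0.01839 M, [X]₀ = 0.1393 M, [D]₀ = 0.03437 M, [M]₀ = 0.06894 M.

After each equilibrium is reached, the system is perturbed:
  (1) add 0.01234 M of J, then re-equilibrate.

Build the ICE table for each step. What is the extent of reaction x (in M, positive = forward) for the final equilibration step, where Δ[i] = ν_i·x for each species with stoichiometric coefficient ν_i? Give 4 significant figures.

Q₀ = 0.1129 vs Keq = 0.02058 ⇒ Q>K, reverse
Step 1:
                   J          X          D          M
  init       0.01839     0.1393    0.03437    0.06894
  Δ         0.005459    0.01638   -0.01092   -0.01092
  eq         0.02385     0.1557    0.02345    0.05802
  solve Keq expr → x = -0.005459; check Q = 0.02058
Then add 0.01234 M of J.
Step 2:
                   J          X          D          M
  init       0.03619     0.1557    0.02345    0.05802
  Δ        -0.001321  -0.003962   0.002641   0.002641
  eq         0.03487     0.1517    0.02609    0.06066
  solve Keq expr → x = 0.001321; check Q = 0.02058

x = 0.001321 M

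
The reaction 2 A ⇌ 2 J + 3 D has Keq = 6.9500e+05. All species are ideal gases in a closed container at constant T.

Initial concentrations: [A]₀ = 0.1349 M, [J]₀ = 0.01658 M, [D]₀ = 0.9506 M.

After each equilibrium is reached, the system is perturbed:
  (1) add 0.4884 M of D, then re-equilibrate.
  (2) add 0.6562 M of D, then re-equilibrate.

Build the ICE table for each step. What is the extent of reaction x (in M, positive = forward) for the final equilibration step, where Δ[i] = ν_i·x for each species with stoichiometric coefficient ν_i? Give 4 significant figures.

Q₀ = 0.01298 vs Keq = 6.9500e+05 ⇒ Q<K, forward
Step 1:
                  A         J         D
  init       0.1349   0.01658    0.9506
  Δ         -0.1347    0.1347     0.202
  eq      2.2451e-04    0.1513     1.153
  solve Keq expr → x = 0.06734; check Q = 6.9500e+05
Then add 0.4884 M of D.
Step 2:
                  A         J         D
  init    2.2451e-04    0.1513     1.641
  Δ       1.5641e-04 -1.5641e-04 -2.3462e-04
  eq      3.8093e-04    0.1511     1.641
  solve Keq expr → x = -7.8207e-05; check Q = 6.9500e+05
Then add 0.6562 M of D.
Step 3:
                  A         J         D
  init    3.8093e-04    0.1511     2.297
  Δ       2.4884e-04 -2.4884e-04 -3.7326e-04
  eq      6.2977e-04    0.1509     2.297
  solve Keq expr → x = -1.2442e-04; check Q = 6.9500e+05

x = -1.2442e-04 M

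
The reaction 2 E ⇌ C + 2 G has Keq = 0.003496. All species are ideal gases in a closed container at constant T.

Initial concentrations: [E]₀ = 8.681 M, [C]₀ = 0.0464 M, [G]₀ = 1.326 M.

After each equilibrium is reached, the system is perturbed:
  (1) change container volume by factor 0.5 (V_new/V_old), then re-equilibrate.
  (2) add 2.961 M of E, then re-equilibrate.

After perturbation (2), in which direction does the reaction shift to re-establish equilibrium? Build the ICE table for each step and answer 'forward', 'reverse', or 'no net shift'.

Direction: forward

Q₀ = 0.001083 vs Keq = 0.003496 ⇒ Q<K, forward
Step 1:
                   E          C          G
  Initial      8.681     0.0464      1.326
  Change     -0.1433    0.07164     0.1433
  Equil        8.538      0.118      1.469
  solve Keq expr → x = 0.07164; check Q = 0.003496
Then change container volume by factor 0.5 (V_new/V_old).
Step 2:
                   E          C          G
  Initial      17.08     0.2361      2.939
  Change      0.1951   -0.09755    -0.1951
  Equil        17.27     0.1385      2.743
  solve Keq expr → x = -0.09755; check Q = 0.003496
Then add 2.961 M of E.
Step 3:
                   E          C          G
  Initial      20.23     0.1385      2.743
  Change    -0.07929    0.03964    0.07929
  Equil        20.15     0.1782      2.823
  solve Keq expr → x = 0.03964; check Q = 0.003496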